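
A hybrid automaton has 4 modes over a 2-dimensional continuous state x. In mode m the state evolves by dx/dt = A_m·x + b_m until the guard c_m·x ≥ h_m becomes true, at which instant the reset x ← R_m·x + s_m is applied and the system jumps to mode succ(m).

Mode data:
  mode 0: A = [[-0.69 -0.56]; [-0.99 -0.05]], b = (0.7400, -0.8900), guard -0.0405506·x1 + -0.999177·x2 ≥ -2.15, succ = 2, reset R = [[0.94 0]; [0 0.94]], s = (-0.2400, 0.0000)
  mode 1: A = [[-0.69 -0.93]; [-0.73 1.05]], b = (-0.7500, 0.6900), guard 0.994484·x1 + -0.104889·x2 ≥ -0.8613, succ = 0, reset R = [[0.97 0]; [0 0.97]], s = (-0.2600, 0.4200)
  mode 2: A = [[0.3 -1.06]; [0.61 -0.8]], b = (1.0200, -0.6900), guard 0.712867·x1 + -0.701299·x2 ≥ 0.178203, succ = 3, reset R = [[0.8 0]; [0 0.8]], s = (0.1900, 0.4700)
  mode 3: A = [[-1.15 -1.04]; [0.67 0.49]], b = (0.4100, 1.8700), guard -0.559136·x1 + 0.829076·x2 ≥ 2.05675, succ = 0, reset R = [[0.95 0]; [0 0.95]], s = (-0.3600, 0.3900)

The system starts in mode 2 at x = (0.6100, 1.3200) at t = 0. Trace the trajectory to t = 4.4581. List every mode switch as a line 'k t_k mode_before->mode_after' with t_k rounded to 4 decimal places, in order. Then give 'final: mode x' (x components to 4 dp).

1 0.7467 2->3
2 1.2559 3->0
3 2.5037 0->2
4 4.1525 2->3
final: 3 -0.0381 0.5788

Mode 2: guard c·x = 0.1782 hit at Δt = 0.7467 (t = 0.7467), x⁻ = (0.8075, 0.5667) → reset → x⁺ = (0.8360, 0.9234), jump to mode 3
Mode 3: guard c·x = 2.0568 hit at Δt = 0.5092 (t = 1.2559), x⁻ = (-0.0757, 2.4297) → reset → x⁺ = (-0.4319, 2.6982), jump to mode 0
Mode 0: guard c·x = -2.1500 hit at Δt = 1.2478 (t = 2.5037), x⁻ = (-0.6768, 2.1792) → reset → x⁺ = (-0.8762, 2.0485), jump to mode 2
Mode 2: guard c·x = 0.1782 hit at Δt = 1.6489 (t = 4.1525), x⁻ = (-0.3562, -0.6162) → reset → x⁺ = (-0.0950, -0.0230), jump to mode 3
Mode 3: flow for 0.3056 to horizon, guard not reached → x = (-0.0381, 0.5788)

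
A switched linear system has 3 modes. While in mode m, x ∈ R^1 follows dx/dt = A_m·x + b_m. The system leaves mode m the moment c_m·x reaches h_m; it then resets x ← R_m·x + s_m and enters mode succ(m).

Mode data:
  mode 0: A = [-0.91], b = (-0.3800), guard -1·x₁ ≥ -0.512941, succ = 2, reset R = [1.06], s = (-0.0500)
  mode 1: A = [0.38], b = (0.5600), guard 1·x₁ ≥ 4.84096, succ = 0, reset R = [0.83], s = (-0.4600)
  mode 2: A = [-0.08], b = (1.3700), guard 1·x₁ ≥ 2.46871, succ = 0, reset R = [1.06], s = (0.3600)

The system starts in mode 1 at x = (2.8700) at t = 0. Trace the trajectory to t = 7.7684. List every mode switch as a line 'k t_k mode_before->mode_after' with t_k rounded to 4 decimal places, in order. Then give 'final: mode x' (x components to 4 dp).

Mode 1: guard c·x = 4.8410 hit at Δt = 0.9846 (t = 0.9846), x⁻ = (4.8410) → reset → x⁺ = (3.5580), jump to mode 0
Mode 0: guard c·x = -0.5129 hit at Δt = 1.5958 (t = 2.5804), x⁻ = (0.5129) → reset → x⁺ = (0.4937), jump to mode 2
Mode 2: guard c·x = 2.4687 hit at Δt = 1.5802 (t = 4.1606), x⁻ = (2.4687) → reset → x⁺ = (2.9768), jump to mode 0
Mode 0: guard c·x = -0.5129 hit at Δt = 1.4221 (t = 5.5827), x⁻ = (0.5129) → reset → x⁺ = (0.4937), jump to mode 2
Mode 2: guard c·x = 2.4687 hit at Δt = 1.5802 (t = 7.1629), x⁻ = (2.4687) → reset → x⁺ = (2.9768), jump to mode 0
Mode 0: flow for 0.6055 to horizon, guard not reached → x = (1.5389)

1 0.9846 1->0
2 2.5804 0->2
3 4.1606 2->0
4 5.5827 0->2
5 7.1629 2->0
final: 0 1.5389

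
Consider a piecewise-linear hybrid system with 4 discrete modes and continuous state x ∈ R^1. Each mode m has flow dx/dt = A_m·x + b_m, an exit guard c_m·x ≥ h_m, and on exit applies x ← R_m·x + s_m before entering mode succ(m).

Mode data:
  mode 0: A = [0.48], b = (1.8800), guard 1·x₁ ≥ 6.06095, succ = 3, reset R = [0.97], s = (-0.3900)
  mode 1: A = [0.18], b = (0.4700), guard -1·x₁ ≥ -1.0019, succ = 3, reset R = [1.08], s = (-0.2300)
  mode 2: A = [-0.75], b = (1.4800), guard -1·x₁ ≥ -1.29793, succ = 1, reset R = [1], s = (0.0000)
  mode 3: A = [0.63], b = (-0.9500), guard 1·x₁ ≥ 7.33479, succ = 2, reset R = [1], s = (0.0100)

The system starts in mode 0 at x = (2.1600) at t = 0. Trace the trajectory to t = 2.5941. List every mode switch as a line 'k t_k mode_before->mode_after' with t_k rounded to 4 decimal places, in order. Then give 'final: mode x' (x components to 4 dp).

Mode 0: guard c·x = 6.0610 hit at Δt = 1.0331 (t = 1.0331), x⁻ = (6.0610) → reset → x⁺ = (5.4891), jump to mode 3
Mode 3: guard c·x = 7.3348 hit at Δt = 0.6046 (t = 1.6377), x⁻ = (7.3348) → reset → x⁺ = (7.3448), jump to mode 2
Mode 2: flow for 0.9564 to horizon, guard not reached → x = (4.5950)

1 1.0331 0->3
2 1.6377 3->2
final: 2 4.5950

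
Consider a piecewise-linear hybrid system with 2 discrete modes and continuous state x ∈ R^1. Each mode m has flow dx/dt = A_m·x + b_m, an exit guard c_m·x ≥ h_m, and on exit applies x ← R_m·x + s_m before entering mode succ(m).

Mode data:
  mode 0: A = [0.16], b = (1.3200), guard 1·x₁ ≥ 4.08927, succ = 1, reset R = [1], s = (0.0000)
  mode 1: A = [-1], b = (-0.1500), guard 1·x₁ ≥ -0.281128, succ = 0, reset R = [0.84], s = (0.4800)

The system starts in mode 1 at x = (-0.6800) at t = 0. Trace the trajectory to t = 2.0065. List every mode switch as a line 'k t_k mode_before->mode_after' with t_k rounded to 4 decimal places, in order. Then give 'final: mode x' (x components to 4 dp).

Mode 1: guard c·x = -0.2811 hit at Δt = 1.3967 (t = 1.3967), x⁻ = (-0.2811) → reset → x⁺ = (0.2439), jump to mode 0
Mode 0: flow for 0.6098 to horizon, guard not reached → x = (1.1144)

1 1.3967 1->0
final: 0 1.1144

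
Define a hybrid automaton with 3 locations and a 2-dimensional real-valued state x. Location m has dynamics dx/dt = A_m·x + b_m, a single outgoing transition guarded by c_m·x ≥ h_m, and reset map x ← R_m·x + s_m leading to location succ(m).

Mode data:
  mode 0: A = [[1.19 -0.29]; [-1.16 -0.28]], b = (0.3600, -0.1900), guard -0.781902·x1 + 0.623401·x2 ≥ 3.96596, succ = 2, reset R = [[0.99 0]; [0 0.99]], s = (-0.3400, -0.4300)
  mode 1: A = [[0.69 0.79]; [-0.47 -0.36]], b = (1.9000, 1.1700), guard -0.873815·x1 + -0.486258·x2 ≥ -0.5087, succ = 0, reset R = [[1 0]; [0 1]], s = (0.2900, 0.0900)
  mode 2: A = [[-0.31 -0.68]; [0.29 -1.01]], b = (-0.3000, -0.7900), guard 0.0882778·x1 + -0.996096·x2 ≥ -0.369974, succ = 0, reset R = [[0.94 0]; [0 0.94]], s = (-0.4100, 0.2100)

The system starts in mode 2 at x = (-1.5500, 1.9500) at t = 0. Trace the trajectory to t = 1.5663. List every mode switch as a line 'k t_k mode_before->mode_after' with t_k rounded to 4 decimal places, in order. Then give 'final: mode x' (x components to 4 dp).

1 0.7612 2->0
2 1.2262 0->2
final: 2 -3.8702 0.3451

Mode 2: guard c·x = -0.3700 hit at Δt = 0.7612 (t = 0.7612), x⁻ = (-1.8605, 0.2065) → reset → x⁺ = (-2.1589, 0.4041), jump to mode 0
Mode 0: guard c·x = 3.9660 hit at Δt = 0.4650 (t = 1.2262), x⁻ = (-3.7015, 1.7192) → reset → x⁺ = (-4.0045, 1.2720), jump to mode 2
Mode 2: flow for 0.3401 to horizon, guard not reached → x = (-3.8702, 0.3451)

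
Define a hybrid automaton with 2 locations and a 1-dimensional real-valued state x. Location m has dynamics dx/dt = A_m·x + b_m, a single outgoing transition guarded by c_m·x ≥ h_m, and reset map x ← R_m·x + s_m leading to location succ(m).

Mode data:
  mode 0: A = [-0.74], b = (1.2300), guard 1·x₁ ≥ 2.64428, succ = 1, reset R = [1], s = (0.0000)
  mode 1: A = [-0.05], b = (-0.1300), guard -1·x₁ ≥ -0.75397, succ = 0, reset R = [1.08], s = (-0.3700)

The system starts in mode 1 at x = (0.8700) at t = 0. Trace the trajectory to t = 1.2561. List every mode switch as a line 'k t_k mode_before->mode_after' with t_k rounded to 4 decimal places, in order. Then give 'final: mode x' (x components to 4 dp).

1 0.6802 1->0
final: 0 0.8669

Mode 1: guard c·x = -0.7540 hit at Δt = 0.6802 (t = 0.6802), x⁻ = (0.7540) → reset → x⁺ = (0.4443), jump to mode 0
Mode 0: flow for 0.5759 to horizon, guard not reached → x = (0.8669)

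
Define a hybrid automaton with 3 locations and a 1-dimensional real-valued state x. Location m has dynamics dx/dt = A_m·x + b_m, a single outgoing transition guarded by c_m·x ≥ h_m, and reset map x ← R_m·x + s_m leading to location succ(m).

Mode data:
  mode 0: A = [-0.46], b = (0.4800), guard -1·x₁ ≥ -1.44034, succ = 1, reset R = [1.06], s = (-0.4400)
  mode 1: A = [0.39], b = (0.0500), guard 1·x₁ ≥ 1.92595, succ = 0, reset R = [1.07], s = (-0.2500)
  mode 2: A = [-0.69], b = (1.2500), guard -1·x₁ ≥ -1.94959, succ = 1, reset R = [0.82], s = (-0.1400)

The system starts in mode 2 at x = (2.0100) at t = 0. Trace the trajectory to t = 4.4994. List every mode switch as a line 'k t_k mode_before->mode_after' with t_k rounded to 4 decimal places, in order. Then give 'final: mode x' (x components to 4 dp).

Mode 2: guard c·x = -1.9496 hit at Δt = 0.5262 (t = 0.5262), x⁻ = (1.9496) → reset → x⁺ = (1.4587), jump to mode 1
Mode 1: guard c·x = 1.9260 hit at Δt = 0.6618 (t = 1.1880), x⁻ = (1.9259) → reset → x⁺ = (1.8108), jump to mode 0
Mode 0: guard c·x = -1.4403 hit at Δt = 1.4332 (t = 2.6212), x⁻ = (1.4403) → reset → x⁺ = (1.0868), jump to mode 1
Mode 1: guard c·x = 1.9260 hit at Δt = 1.3465 (t = 3.9678), x⁻ = (1.9259) → reset → x⁺ = (1.8108), jump to mode 0
Mode 0: flow for 0.5316 to horizon, guard not reached → x = (1.6443)

1 0.5262 2->1
2 1.1880 1->0
3 2.6212 0->1
4 3.9678 1->0
final: 0 1.6443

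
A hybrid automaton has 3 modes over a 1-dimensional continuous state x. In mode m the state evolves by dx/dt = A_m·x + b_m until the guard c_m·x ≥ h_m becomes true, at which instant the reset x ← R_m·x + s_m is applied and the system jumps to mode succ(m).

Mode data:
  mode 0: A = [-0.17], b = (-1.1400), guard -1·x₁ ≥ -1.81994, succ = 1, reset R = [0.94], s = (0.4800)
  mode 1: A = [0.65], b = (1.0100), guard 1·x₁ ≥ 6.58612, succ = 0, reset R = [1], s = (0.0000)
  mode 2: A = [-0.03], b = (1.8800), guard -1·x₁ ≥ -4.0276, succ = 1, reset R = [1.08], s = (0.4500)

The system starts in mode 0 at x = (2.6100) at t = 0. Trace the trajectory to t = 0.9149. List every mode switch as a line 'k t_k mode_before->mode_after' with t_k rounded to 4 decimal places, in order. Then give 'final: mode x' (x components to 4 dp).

Mode 0: guard c·x = -1.8199 hit at Δt = 0.5213 (t = 0.5213), x⁻ = (1.8199) → reset → x⁺ = (2.1907), jump to mode 1
Mode 1: flow for 0.3936 to horizon, guard not reached → x = (3.2825)

1 0.5213 0->1
final: 1 3.2825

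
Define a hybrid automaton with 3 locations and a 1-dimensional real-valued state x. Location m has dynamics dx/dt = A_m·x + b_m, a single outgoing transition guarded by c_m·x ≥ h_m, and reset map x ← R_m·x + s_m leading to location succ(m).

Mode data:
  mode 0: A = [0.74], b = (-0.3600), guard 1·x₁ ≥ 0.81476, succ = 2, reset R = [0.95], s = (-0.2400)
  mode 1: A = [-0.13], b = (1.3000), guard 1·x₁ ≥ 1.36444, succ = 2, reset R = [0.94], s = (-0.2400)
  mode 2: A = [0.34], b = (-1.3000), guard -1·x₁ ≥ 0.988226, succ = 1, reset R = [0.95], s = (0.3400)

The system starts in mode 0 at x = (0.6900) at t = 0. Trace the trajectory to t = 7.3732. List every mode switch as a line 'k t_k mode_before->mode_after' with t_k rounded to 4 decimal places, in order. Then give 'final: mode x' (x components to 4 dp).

1 0.6461 0->2
2 1.7647 2->1
3 3.3405 1->2
4 4.9530 2->1
5 6.5288 1->2
final: 2 0.1178

Mode 0: guard c·x = 0.8148 hit at Δt = 0.6461 (t = 0.6461), x⁻ = (0.8148) → reset → x⁺ = (0.5340), jump to mode 2
Mode 2: guard c·x = 0.9882 hit at Δt = 1.1186 (t = 1.7647), x⁻ = (-0.9882) → reset → x⁺ = (-0.5988), jump to mode 1
Mode 1: guard c·x = 1.3644 hit at Δt = 1.5758 (t = 3.3405), x⁻ = (1.3644) → reset → x⁺ = (1.0426), jump to mode 2
Mode 2: guard c·x = 0.9882 hit at Δt = 1.6126 (t = 4.9530), x⁻ = (-0.9882) → reset → x⁺ = (-0.5988), jump to mode 1
Mode 1: guard c·x = 1.3644 hit at Δt = 1.5758 (t = 6.5288), x⁻ = (1.3644) → reset → x⁺ = (1.0426), jump to mode 2
Mode 2: flow for 0.8444 to horizon, guard not reached → x = (0.1178)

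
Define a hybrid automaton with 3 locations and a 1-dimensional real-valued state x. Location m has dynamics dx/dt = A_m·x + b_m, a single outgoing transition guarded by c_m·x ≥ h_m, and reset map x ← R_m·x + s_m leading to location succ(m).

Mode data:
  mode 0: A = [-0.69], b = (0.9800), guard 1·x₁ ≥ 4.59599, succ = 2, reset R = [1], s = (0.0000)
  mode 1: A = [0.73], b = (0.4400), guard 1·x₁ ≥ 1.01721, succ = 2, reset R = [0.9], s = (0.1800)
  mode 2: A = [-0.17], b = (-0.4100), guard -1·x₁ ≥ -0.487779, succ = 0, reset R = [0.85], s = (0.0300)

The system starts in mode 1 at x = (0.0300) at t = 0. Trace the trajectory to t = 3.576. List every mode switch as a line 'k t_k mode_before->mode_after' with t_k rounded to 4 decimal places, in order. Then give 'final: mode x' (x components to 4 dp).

Mode 1: guard c·x = 1.0172 hit at Δt = 1.2878 (t = 1.2878), x⁻ = (1.0172) → reset → x⁺ = (1.0955), jump to mode 2
Mode 2: guard c·x = -0.4878 hit at Δt = 1.1193 (t = 2.4071), x⁻ = (0.4878) → reset → x⁺ = (0.4446), jump to mode 0
Mode 0: flow for 1.1689 to horizon, guard not reached → x = (0.9848)

1 1.2878 1->2
2 2.4071 2->0
final: 0 0.9848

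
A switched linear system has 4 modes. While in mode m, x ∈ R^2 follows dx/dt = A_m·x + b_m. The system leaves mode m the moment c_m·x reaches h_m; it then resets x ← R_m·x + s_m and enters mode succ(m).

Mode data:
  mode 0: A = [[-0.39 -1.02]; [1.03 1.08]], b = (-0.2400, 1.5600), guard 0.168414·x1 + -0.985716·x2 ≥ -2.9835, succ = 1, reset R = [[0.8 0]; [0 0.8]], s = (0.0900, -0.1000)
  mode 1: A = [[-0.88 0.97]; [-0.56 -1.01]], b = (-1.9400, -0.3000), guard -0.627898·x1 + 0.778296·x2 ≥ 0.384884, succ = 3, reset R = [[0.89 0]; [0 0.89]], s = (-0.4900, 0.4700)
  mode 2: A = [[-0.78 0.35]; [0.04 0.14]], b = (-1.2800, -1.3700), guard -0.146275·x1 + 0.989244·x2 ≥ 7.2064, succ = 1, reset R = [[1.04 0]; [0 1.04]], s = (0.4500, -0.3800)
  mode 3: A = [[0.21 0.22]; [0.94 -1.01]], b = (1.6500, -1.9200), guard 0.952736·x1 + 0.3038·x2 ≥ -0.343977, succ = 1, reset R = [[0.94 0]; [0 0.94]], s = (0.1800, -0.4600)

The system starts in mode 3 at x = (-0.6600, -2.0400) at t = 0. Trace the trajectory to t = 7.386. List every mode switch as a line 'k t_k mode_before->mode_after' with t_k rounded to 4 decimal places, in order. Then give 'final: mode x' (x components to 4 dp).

Mode 3: guard c·x = -0.3440 hit at Δt = 0.8259 (t = 0.8259), x⁻ = (0.2871, -2.0326) → reset → x⁺ = (0.4499, -2.3706), jump to mode 1
Mode 1: guard c·x = 0.3849 hit at Δt = 0.7981 (t = 1.6240), x⁻ = (-1.7448, -0.9131) → reset → x⁺ = (-2.0429, -0.3427), jump to mode 3
Mode 3: guard c·x = -0.3440 hit at Δt = 2.2858 (t = 3.9098), x⁻ = (0.3236, -2.1471) → reset → x⁺ = (0.4842, -2.4783), jump to mode 1
Mode 1: guard c·x = 0.3849 hit at Δt = 0.8085 (t = 4.7183), x⁻ = (-1.7811, -0.9424) → reset → x⁺ = (-2.0752, -0.3688), jump to mode 3
Mode 3: guard c·x = -0.3440 hit at Δt = 2.3507 (t = 7.0690), x⁻ = (0.3286, -2.1628) → reset → x⁺ = (0.4889, -2.4930), jump to mode 1
Mode 1: flow for 0.3170 to horizon, guard not reached → x = (-0.7471, -1.8600)

1 0.8259 3->1
2 1.6240 1->3
3 3.9098 3->1
4 4.7183 1->3
5 7.0690 3->1
final: 1 -0.7471 -1.8600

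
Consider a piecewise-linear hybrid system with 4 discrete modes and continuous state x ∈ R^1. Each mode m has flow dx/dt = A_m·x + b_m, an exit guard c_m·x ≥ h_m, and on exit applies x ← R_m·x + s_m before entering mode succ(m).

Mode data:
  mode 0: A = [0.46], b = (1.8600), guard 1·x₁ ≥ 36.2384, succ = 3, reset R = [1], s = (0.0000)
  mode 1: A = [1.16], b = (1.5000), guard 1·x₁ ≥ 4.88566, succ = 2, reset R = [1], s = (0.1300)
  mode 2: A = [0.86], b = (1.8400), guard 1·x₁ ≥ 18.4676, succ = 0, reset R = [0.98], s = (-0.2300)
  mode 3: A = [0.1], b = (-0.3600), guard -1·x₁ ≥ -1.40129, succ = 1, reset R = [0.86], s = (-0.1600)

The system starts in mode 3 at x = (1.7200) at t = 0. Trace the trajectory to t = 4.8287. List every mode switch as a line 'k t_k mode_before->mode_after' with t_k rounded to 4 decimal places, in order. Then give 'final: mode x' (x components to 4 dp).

Mode 3: guard c·x = -1.4013 hit at Δt = 1.5660 (t = 1.5660), x⁻ = (1.4013) → reset → x⁺ = (1.0451), jump to mode 1
Mode 1: guard c·x = 4.8857 hit at Δt = 0.8377 (t = 2.4037), x⁻ = (4.8857) → reset → x⁺ = (5.0157), jump to mode 2
Mode 2: guard c·x = 18.4676 hit at Δt = 1.2300 (t = 3.6337), x⁻ = (18.4676) → reset → x⁺ = (17.8682), jump to mode 0
Mode 0: flow for 1.1950 to horizon, guard not reached → x = (33.9239)

1 1.5660 3->1
2 2.4037 1->2
3 3.6337 2->0
final: 0 33.9239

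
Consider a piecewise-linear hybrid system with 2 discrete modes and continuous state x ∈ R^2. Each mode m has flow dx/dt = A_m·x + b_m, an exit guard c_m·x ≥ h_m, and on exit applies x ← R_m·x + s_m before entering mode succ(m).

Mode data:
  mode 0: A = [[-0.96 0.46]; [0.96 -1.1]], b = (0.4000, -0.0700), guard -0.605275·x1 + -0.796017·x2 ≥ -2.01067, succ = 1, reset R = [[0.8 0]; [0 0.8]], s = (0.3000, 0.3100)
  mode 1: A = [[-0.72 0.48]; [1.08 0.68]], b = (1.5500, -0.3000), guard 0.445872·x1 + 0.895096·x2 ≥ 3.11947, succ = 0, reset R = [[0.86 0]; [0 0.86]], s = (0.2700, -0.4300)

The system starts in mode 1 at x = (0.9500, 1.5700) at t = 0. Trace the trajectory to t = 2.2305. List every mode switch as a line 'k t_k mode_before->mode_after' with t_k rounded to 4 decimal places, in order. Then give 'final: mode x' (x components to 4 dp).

Mode 1: guard c·x = 3.1195 hit at Δt = 0.4363 (t = 0.4363), x⁻ = (1.6500, 2.6632) → reset → x⁺ = (1.6890, 1.8603), jump to mode 0
Mode 0: guard c·x = -2.0107 hit at Δt = 0.9484 (t = 1.3847), x⁻ = (1.3932, 1.4665) → reset → x⁺ = (1.4146, 1.4832), jump to mode 1
Mode 1: guard c·x = 3.1195 hit at Δt = 0.3731 (t = 1.7578), x⁻ = (1.9018, 2.5377) → reset → x⁺ = (1.9056, 1.7524), jump to mode 0
Mode 0: flow for 0.4727 to horizon, guard not reached → x = (1.6590, 1.6404)

1 0.4363 1->0
2 1.3847 0->1
3 1.7578 1->0
final: 0 1.6590 1.6404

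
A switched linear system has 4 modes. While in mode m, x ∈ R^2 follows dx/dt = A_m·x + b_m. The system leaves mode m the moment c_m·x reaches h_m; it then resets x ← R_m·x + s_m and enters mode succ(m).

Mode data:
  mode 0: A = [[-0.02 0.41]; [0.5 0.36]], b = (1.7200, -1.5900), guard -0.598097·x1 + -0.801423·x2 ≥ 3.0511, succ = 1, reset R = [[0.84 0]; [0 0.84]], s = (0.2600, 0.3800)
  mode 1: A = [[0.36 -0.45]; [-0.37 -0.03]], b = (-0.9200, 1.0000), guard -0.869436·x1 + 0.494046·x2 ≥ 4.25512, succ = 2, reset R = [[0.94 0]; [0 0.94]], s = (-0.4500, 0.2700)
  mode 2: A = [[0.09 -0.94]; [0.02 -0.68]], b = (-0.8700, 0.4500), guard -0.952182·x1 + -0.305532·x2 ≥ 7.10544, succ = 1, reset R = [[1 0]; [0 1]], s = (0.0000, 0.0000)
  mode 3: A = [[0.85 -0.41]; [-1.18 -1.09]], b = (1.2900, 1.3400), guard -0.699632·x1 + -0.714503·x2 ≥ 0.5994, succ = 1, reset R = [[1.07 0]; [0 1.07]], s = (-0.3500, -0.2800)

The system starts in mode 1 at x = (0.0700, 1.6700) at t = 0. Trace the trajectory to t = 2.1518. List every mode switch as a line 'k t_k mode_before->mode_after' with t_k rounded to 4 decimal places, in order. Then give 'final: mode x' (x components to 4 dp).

Mode 1: guard c·x = 4.2551 hit at Δt = 1.2339 (t = 1.2339), x⁻ = (-2.9683, 3.3891) → reset → x⁺ = (-3.2402, 3.4557), jump to mode 2
Mode 2: flow for 0.9179 to horizon, guard not reached → x = (-6.7939, 2.0865)

1 1.2339 1->2
final: 2 -6.7939 2.0865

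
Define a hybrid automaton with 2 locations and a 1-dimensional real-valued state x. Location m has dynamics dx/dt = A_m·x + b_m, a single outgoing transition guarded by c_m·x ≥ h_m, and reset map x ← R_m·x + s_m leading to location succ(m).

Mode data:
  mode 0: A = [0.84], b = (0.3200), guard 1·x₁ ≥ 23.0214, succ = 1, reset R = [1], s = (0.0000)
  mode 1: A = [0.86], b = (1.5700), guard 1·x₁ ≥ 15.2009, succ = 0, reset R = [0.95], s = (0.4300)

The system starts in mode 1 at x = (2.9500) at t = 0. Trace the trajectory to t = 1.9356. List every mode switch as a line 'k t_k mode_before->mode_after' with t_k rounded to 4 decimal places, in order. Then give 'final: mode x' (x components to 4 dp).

1 1.4782 1->0
final: 0 22.0157

Mode 1: guard c·x = 15.2009 hit at Δt = 1.4782 (t = 1.4782), x⁻ = (15.2009) → reset → x⁺ = (14.8709), jump to mode 0
Mode 0: flow for 0.4574 to horizon, guard not reached → x = (22.0157)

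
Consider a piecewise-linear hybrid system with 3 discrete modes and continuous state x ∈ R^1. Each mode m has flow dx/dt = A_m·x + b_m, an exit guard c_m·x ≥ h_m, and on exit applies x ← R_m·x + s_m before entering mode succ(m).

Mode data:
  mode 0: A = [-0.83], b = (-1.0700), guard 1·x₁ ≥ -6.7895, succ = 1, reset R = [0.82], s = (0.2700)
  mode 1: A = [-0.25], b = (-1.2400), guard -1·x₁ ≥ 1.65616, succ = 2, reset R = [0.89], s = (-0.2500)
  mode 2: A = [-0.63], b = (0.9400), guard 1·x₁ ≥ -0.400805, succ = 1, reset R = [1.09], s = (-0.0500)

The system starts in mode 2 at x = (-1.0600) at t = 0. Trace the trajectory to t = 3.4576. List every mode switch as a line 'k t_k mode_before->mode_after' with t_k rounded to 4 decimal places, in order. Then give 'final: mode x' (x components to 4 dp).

1 0.4743 2->1
2 1.6863 1->2
3 2.5277 2->1
final: 1 -1.4148

Mode 2: guard c·x = -0.4008 hit at Δt = 0.4743 (t = 0.4743), x⁻ = (-0.4008) → reset → x⁺ = (-0.4869), jump to mode 1
Mode 1: guard c·x = 1.6562 hit at Δt = 1.2120 (t = 1.6863), x⁻ = (-1.6562) → reset → x⁺ = (-1.7240), jump to mode 2
Mode 2: guard c·x = -0.4008 hit at Δt = 0.8414 (t = 2.5277), x⁻ = (-0.4008) → reset → x⁺ = (-0.4869), jump to mode 1
Mode 1: flow for 0.9299 to horizon, guard not reached → x = (-1.4148)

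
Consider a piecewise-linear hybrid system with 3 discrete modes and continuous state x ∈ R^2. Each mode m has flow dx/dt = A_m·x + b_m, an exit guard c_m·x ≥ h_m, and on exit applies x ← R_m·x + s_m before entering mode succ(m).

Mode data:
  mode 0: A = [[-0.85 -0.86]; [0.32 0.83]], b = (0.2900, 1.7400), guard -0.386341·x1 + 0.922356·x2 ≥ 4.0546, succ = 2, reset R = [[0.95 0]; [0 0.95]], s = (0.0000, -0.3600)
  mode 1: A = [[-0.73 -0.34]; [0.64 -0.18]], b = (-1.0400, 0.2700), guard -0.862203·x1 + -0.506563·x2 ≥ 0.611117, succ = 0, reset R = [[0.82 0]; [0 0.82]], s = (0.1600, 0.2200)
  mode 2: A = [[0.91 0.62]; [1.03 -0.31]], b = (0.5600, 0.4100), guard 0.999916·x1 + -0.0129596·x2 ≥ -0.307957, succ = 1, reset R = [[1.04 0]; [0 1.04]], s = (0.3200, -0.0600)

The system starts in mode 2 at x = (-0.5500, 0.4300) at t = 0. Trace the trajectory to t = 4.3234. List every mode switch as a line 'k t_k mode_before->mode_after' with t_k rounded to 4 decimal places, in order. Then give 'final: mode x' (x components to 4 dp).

1 0.6291 2->1
2 1.6726 1->0
3 2.7994 0->2
4 3.4148 2->1
final: 1 -1.1937 2.0208

Mode 2: guard c·x = -0.3080 hit at Δt = 0.6291 (t = 0.6291), x⁻ = (-0.3037, 0.3342) → reset → x⁺ = (0.0042, 0.2876), jump to mode 1
Mode 1: guard c·x = 0.6111 hit at Δt = 1.0435 (t = 1.6726), x⁻ = (-0.8280, 0.2029) → reset → x⁺ = (-0.5190, 0.3864), jump to mode 0
Mode 0: guard c·x = 4.0546 hit at Δt = 1.1268 (t = 2.7994), x⁻ = (-1.3254, 3.8407) → reset → x⁺ = (-1.2592, 3.2887), jump to mode 2
Mode 2: guard c·x = -0.3080 hit at Δt = 0.6154 (t = 3.4148), x⁻ = (-0.2756, 2.5015) → reset → x⁺ = (0.0334, 2.5416), jump to mode 1
Mode 1: flow for 0.9086 to horizon, guard not reached → x = (-1.1937, 2.0208)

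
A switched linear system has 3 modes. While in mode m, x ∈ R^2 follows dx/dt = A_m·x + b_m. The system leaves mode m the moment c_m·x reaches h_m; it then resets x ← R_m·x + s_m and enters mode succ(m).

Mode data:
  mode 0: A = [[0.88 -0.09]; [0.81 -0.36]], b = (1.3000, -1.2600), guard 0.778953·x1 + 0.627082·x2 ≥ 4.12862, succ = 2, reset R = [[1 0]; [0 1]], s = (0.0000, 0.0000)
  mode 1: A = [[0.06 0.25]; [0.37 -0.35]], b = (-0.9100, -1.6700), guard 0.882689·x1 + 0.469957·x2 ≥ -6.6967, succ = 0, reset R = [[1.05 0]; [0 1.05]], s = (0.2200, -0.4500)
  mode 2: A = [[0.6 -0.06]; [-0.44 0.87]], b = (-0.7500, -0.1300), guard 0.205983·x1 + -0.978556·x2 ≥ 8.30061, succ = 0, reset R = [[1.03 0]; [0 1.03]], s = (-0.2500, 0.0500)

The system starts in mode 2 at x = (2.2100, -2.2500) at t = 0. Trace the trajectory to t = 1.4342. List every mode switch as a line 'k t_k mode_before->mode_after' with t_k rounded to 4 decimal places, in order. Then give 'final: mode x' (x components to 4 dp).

1 1.0427 2->0
final: 0 5.5194 -6.0718

Mode 2: guard c·x = 8.3006 hit at Δt = 1.0427 (t = 1.0427), x⁻ = (3.4161, -7.7634) → reset → x⁺ = (3.2686, -7.9463), jump to mode 0
Mode 0: flow for 0.3915 to horizon, guard not reached → x = (5.5194, -6.0718)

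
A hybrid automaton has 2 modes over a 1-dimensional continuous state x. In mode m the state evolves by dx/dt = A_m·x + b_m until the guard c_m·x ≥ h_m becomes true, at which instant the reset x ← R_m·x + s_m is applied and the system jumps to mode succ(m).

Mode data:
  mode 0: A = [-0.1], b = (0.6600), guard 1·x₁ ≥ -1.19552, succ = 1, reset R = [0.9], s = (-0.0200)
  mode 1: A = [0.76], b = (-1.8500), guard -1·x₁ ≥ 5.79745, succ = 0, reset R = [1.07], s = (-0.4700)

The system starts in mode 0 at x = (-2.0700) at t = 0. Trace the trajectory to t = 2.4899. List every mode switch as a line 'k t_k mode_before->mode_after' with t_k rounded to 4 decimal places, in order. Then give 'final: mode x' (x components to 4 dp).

1 1.0632 0->1
2 2.1772 1->0
final: 0 -6.2646

Mode 0: guard c·x = -1.1955 hit at Δt = 1.0632 (t = 1.0632), x⁻ = (-1.1955) → reset → x⁺ = (-1.0960), jump to mode 1
Mode 1: guard c·x = 5.7975 hit at Δt = 1.1140 (t = 2.1772), x⁻ = (-5.7974) → reset → x⁺ = (-6.6733), jump to mode 0
Mode 0: flow for 0.3127 to horizon, guard not reached → x = (-6.2646)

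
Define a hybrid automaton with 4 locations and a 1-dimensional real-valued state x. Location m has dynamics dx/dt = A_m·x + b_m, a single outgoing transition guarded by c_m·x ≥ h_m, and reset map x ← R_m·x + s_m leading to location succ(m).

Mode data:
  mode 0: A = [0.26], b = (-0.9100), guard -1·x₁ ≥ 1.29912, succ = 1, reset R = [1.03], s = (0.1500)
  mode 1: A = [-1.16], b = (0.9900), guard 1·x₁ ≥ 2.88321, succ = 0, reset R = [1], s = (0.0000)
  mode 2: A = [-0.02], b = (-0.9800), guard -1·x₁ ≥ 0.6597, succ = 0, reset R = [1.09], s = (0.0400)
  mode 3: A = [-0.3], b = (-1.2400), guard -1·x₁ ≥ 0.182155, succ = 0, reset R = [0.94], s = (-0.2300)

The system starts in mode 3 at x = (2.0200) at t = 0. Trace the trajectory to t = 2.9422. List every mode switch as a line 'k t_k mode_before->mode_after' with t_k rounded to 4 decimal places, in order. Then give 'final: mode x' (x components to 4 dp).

Mode 3: guard c·x = 0.1822 hit at Δt = 1.4766 (t = 1.4766), x⁻ = (-0.1822) → reset → x⁺ = (-0.4012), jump to mode 0
Mode 0: guard c·x = 1.2991 hit at Δt = 0.7967 (t = 2.2733), x⁻ = (-1.2991) → reset → x⁺ = (-1.1881), jump to mode 1
Mode 1: flow for 0.6689 to horizon, guard not reached → x = (-0.0862)

1 1.4766 3->0
2 2.2733 0->1
final: 1 -0.0862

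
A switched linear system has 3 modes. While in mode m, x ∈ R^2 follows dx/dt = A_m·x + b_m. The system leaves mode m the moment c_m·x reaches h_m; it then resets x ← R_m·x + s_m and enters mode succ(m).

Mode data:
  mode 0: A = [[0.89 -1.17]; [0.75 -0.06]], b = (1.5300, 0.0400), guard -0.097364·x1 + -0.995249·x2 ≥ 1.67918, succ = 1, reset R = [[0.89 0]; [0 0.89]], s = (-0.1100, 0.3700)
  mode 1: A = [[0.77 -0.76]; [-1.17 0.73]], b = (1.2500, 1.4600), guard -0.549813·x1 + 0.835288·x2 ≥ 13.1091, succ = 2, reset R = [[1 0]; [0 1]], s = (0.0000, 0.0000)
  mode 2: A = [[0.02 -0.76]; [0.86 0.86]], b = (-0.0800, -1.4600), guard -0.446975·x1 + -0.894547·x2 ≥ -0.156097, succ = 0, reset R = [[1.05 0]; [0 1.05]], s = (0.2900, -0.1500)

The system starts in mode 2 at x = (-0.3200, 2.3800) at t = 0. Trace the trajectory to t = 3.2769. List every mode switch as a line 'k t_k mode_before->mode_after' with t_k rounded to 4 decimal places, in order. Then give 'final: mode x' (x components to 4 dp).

1 1.1946 2->0
2 2.3180 0->1
final: 1 -7.7851 7.9146

Mode 2: guard c·x = -0.1561 hit at Δt = 1.1946 (t = 1.1946), x⁻ = (-2.3920, 1.3697) → reset → x⁺ = (-2.2216, 1.2882), jump to mode 0
Mode 0: guard c·x = 1.6792 hit at Δt = 1.1234 (t = 2.3180), x⁻ = (-3.7508, -1.3203) → reset → x⁺ = (-3.4482, -0.8050), jump to mode 1
Mode 1: flow for 0.9589 to horizon, guard not reached → x = (-7.7851, 7.9146)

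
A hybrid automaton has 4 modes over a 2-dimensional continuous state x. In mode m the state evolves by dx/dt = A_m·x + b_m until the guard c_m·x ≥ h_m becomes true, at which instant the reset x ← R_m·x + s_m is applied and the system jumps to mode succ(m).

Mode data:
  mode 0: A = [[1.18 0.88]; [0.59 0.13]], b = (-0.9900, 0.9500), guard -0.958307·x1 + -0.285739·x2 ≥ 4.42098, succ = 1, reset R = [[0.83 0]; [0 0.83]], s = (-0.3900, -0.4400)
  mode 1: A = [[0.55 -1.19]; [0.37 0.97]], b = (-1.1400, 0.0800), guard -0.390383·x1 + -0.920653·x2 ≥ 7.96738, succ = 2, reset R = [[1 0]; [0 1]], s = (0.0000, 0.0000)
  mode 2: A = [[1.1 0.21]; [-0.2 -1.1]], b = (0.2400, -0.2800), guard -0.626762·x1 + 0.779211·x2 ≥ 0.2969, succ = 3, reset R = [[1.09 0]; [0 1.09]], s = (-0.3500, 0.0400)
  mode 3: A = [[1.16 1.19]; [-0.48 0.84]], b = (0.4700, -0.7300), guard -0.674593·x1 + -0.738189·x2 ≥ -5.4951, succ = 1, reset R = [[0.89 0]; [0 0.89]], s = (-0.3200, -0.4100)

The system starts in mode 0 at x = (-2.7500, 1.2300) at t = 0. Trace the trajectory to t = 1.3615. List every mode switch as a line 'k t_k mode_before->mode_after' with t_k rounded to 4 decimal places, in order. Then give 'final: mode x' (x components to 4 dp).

1 0.4695 0->1
final: 1 -7.3840 -2.5458

Mode 0: guard c·x = 4.4210 hit at Δt = 0.4695 (t = 0.4695), x⁻ = (-4.8281, 0.7202) → reset → x⁺ = (-4.3973, 0.1577), jump to mode 1
Mode 1: flow for 0.8920 to horizon, guard not reached → x = (-7.3840, -2.5458)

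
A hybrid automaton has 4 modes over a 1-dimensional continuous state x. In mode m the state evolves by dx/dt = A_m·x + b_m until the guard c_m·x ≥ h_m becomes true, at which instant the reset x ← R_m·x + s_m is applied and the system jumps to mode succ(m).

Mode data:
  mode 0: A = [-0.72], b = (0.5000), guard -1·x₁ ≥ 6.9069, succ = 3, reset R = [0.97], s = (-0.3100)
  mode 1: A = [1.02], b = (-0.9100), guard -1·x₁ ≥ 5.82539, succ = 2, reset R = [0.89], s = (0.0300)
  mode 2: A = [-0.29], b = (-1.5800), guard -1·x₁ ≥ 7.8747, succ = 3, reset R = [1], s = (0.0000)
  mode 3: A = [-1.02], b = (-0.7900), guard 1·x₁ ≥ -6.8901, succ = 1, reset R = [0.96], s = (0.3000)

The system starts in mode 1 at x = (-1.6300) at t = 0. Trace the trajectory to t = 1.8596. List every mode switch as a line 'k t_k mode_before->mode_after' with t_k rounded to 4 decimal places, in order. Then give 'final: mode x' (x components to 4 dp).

Mode 1: guard c·x = 5.8254 hit at Δt = 0.9604 (t = 0.9604), x⁻ = (-5.8254) → reset → x⁺ = (-5.1546), jump to mode 2
Mode 2: flow for 0.8992 to horizon, guard not reached → x = (-5.2220)

1 0.9604 1->2
final: 2 -5.2220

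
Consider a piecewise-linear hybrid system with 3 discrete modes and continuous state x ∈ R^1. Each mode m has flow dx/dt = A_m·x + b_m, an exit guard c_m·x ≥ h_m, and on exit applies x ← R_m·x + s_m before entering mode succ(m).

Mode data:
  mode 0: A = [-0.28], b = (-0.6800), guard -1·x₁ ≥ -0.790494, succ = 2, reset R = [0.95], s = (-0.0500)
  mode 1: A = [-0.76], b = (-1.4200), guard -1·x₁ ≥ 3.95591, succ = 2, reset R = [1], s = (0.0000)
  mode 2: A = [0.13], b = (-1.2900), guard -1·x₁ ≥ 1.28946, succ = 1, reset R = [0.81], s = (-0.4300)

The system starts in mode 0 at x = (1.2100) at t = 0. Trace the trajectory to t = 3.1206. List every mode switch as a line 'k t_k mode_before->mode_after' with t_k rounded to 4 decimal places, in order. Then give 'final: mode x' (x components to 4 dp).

Mode 0: guard c·x = -0.7905 hit at Δt = 0.4375 (t = 0.4375), x⁻ = (0.7905) → reset → x⁺ = (0.7010), jump to mode 2
Mode 2: guard c·x = 1.2895 hit at Δt = 1.5033 (t = 1.9408), x⁻ = (-1.2895) → reset → x⁺ = (-1.4745), jump to mode 1
Mode 1: flow for 1.1798 to horizon, guard not reached → x = (-1.7077)

1 0.4375 0->2
2 1.9408 2->1
final: 1 -1.7077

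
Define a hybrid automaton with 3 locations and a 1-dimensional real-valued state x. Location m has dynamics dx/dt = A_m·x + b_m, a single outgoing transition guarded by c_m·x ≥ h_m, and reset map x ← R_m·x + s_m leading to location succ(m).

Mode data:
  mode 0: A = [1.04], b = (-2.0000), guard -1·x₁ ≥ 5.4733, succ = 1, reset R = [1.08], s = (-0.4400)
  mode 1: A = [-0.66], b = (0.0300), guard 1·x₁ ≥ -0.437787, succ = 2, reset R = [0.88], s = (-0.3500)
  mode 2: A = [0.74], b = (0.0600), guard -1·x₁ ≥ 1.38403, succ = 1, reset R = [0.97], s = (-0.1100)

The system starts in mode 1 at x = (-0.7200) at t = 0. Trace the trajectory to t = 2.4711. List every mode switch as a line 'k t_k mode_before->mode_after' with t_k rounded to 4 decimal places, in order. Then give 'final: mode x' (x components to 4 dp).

1 0.6969 1->2
2 1.6280 2->1
final: 1 -0.8132

Mode 1: guard c·x = -0.4378 hit at Δt = 0.6969 (t = 0.6969), x⁻ = (-0.4378) → reset → x⁺ = (-0.7353), jump to mode 2
Mode 2: guard c·x = 1.3840 hit at Δt = 0.9311 (t = 1.6280), x⁻ = (-1.3840) → reset → x⁺ = (-1.4525), jump to mode 1
Mode 1: flow for 0.8431 to horizon, guard not reached → x = (-0.8132)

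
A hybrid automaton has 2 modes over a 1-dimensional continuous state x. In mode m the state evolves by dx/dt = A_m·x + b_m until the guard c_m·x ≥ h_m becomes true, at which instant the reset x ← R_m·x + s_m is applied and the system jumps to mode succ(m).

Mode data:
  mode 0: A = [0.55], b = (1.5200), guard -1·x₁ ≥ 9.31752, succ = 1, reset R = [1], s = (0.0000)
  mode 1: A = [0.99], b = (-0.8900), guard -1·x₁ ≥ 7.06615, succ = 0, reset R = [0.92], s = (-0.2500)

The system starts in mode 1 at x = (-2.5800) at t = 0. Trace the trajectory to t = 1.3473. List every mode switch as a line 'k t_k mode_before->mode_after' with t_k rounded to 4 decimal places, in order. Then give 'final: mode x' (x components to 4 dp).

Mode 1: guard c·x = 7.0662 hit at Δt = 0.8367 (t = 0.8367), x⁻ = (-7.0662) → reset → x⁺ = (-6.7509), jump to mode 0
Mode 0: flow for 0.5106 to horizon, guard not reached → x = (-8.0436)

1 0.8367 1->0
final: 0 -8.0436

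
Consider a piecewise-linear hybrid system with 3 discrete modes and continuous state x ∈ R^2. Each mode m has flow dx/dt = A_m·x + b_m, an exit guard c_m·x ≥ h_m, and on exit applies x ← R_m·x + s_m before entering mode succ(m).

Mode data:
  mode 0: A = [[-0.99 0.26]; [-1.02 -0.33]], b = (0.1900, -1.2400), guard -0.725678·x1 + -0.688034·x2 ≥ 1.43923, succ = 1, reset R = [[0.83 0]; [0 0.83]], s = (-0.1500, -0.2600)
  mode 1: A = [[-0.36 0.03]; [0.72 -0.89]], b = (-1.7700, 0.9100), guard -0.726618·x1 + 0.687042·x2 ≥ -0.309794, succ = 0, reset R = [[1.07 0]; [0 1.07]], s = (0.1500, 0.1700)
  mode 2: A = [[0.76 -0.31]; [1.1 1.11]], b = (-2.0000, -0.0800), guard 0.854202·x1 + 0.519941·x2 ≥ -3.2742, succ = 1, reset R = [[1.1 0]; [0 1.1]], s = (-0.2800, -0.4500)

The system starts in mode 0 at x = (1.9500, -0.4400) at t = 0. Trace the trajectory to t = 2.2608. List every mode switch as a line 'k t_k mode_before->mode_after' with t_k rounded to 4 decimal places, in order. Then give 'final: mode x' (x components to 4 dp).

1 1.1666 0->1
2 1.6851 1->0
final: 0 -0.3971 -1.3092

Mode 0: guard c·x = 1.4392 hit at Δt = 1.1666 (t = 1.1666), x⁻ = (0.4067, -2.5207) → reset → x⁺ = (0.1875, -2.3522), jump to mode 1
Mode 1: guard c·x = -0.3098 hit at Δt = 0.5185 (t = 1.6851), x⁻ = (-0.7055, -1.1970) → reset → x⁺ = (-0.6049, -1.1108), jump to mode 0
Mode 0: flow for 0.5757 to horizon, guard not reached → x = (-0.3971, -1.3092)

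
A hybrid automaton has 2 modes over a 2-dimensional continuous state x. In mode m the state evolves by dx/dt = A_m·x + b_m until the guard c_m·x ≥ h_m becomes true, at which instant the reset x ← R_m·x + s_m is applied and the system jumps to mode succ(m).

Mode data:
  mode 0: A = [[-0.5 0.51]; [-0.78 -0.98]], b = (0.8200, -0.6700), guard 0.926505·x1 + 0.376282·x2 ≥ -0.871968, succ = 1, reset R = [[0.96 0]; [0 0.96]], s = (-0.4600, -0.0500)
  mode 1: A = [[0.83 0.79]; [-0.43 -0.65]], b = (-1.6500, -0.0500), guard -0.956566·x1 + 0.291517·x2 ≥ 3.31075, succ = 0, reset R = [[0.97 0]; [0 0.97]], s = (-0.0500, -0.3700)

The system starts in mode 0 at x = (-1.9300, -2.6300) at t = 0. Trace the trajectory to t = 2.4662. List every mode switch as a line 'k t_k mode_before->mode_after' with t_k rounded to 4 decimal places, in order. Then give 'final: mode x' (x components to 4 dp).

Mode 0: guard c·x = -0.8720 hit at Δt = 1.3331 (t = 1.3331), x⁻ = (-0.7450, -0.4828) → reset → x⁺ = (-1.1752, -0.5135), jump to mode 1
Mode 1: guard c·x = 3.3108 hit at Δt = 0.6114 (t = 1.9445), x⁻ = (-3.4216, 0.1294) → reset → x⁺ = (-3.3690, -0.2445), jump to mode 0
Mode 0: flow for 0.5217 to horizon, guard not reached → x = (-2.1759, 0.4433)

1 1.3331 0->1
2 1.9445 1->0
final: 0 -2.1759 0.4433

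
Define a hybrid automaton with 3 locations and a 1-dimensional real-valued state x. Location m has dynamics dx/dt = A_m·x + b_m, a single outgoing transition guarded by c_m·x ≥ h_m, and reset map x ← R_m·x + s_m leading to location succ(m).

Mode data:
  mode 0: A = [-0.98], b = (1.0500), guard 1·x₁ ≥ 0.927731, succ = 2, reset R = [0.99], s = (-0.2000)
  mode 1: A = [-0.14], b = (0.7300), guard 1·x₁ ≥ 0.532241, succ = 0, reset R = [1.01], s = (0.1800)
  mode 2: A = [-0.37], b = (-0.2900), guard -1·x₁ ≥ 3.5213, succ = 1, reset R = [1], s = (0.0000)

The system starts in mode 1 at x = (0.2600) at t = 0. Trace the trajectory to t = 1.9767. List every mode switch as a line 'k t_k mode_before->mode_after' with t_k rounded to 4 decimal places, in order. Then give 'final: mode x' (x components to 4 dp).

Mode 1: guard c·x = 0.5322 hit at Δt = 0.4037 (t = 0.4037), x⁻ = (0.5322) → reset → x⁺ = (0.7176), jump to mode 0
Mode 0: guard c·x = 0.9277 hit at Δt = 0.9196 (t = 1.3233), x⁻ = (0.9277) → reset → x⁺ = (0.7185), jump to mode 2
Mode 2: flow for 0.6534 to horizon, guard not reached → x = (0.3958)

1 0.4037 1->0
2 1.3233 0->2
final: 2 0.3958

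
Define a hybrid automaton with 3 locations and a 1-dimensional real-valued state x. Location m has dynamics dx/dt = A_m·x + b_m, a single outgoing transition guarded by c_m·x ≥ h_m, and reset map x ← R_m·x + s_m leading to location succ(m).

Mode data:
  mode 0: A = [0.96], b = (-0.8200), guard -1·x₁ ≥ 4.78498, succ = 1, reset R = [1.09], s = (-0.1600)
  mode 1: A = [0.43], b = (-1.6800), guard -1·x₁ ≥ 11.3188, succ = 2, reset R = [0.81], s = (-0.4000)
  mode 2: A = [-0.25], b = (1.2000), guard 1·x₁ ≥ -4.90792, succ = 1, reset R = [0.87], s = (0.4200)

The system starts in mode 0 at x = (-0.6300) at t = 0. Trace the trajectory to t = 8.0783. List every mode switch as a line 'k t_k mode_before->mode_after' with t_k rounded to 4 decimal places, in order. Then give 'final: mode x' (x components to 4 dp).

1 1.3905 0->1
2 2.5413 1->2
3 4.1096 2->1
4 5.6780 1->2
5 7.2463 2->1
final: 1 -7.1862

Mode 0: guard c·x = 4.7850 hit at Δt = 1.3905 (t = 1.3905), x⁻ = (-4.7850) → reset → x⁺ = (-5.3756), jump to mode 1
Mode 1: guard c·x = 11.3188 hit at Δt = 1.1508 (t = 2.5413), x⁻ = (-11.3188) → reset → x⁺ = (-9.5682), jump to mode 2
Mode 2: guard c·x = -4.9079 hit at Δt = 1.5683 (t = 4.1096), x⁻ = (-4.9079) → reset → x⁺ = (-3.8499), jump to mode 1
Mode 1: guard c·x = 11.3188 hit at Δt = 1.5684 (t = 5.6780), x⁻ = (-11.3188) → reset → x⁺ = (-9.5682), jump to mode 2
Mode 2: guard c·x = -4.9079 hit at Δt = 1.5683 (t = 7.2463), x⁻ = (-4.9079) → reset → x⁺ = (-3.8499), jump to mode 1
Mode 1: flow for 0.8320 to horizon, guard not reached → x = (-7.1862)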